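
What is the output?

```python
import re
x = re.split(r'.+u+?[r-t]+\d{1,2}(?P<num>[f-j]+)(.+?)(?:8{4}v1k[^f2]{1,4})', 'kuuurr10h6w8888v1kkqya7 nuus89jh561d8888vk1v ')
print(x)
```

['', 'h', '6w', '7 nuus89jh561d8888vk1v ']

Pattern: one or more of any character; then one or more of the literal 'u' (lazy), then one or more of a character in [r-t], then 1 to 2 of a digit; then one or more of a character in [f-j] (captured as 'num'); then one or more of any character (lazy) (captured); then exactly 4 of the literal '8', then the literal 'v1k', then 1 to 4 of any character except [f2] (non-capturing group).
Matches to split on: at [0:22] → 'kuuurr10h6w8888v1kkqya'.
The group in the pattern means `split` returns the separators' captures alongside the pieces.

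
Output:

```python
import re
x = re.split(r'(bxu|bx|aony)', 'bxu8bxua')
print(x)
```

['', 'bxu', '8', 'bxu', 'a']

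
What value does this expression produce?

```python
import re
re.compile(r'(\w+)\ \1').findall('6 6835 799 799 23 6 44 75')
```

The backreference `\1` re-matches whatever the first group consumed, character for character.
Walking the string: at [0:3] match '6 6', group 1 = '6'; at [7:14] match '799 799', group 1 = '799'.
One capturing group, so `findall` returns just the captured substring from each match — 2 in all.

['6', '799']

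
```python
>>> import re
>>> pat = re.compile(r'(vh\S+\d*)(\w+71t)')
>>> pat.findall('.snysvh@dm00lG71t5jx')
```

[('vh@dm00l', 'G71t')]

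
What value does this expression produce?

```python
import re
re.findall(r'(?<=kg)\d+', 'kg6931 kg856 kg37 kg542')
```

Because the assertion is zero-width, the text it checks is not consumed and won't appear in the result.
Matches: at [2:6] → '6931'; at [9:12] → '856'; at [15:17] → '37'; at [20:23] → '542'.
No capturing groups, so `findall` returns the 4 full match strings.

['6931', '856', '37', '542']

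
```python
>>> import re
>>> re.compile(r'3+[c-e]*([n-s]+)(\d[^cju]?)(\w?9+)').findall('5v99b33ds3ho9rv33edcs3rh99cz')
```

This matches one or more of a literal '3', then zero or more of a character in [c-e]; then one or more of a character in [n-s] (captured); then a digit, then optionally any character except [cju] (captured); then optionally a word character, then one or more of the literal '9' (captured).
Walking the string: at [5:13] match '33ds3ho9', groups = ('s', '3h', 'o9'); at [15:26] match '33edcs3rh99', groups = ('s', '3r', 'h99').
`findall` packs the 3 group values into a tuple for every match.

[('s', '3h', 'o9'), ('s', '3r', 'h99')]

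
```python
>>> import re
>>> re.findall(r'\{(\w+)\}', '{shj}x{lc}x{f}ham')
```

['shj', 'lc', 'f']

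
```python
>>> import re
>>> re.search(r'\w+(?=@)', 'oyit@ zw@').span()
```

(0, 4)

The lookaround is zero-width — it requires the adjacent text to match without consuming it, so the asserted text isn't part of the match.
`search` walks the string left to right and returns the first match it finds.
The match spans [0:4] → 'oyit'.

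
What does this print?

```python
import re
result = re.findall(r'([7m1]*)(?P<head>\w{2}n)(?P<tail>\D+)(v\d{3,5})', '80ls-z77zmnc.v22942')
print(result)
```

[('77', 'zmn', 'c.', 'v22942')]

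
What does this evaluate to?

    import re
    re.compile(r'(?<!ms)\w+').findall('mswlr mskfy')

The negative lookaround is zero-width — it rules out positions where the adjacent text would match, without consuming anything.
Matches: at [0:5] → 'mswlr'; at [6:11] → 'mskfy'.
Since nothing is captured, `findall` lists the 2 matched substrings directly.

['mswlr', 'mskfy']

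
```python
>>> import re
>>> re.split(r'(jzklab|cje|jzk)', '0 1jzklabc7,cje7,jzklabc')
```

['0 1', 'jzklab', 'c7,', 'cje', '7,', 'jzklab', 'c']

Branches in `(...|...)` are attempted left-to-right; the first branch that allows the whole pattern to succeed is taken.
Matches to split on: at [3:9] → 'jzklab'; at [12:15] → 'cje'; at [17:23] → 'jzklab'.
With a capturing group present, the delimiter's captured portion is kept in the result list.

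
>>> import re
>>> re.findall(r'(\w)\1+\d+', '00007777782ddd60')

`\1` is not a pattern — it's the concrete string captured by group 1, re-applied verbatim.
With a single group, `findall` returns only what that group captured — 2 items.

['0', 'd']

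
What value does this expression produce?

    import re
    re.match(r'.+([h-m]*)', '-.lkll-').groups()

The match spans [0:7] → '-.lkll-'.
Captured: group 1 = ''.

('',)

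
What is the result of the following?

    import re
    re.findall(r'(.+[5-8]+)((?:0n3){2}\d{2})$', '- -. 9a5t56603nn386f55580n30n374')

Multiple groups make `findall` return tuples — one 2-tuple for the one match.

[('- -. 9a5t56603nn386f5558', '0n30n374')]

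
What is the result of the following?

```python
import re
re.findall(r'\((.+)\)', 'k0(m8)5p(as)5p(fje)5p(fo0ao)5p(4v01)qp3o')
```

`findall` collects group 1 from the one match (1 total).

['m8)5p(as)5p(fje)5p(fo0ao)5p(4v01']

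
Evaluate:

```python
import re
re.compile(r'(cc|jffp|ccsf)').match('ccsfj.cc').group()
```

'cc'

Alternation tries branches left to right and keeps the first one that lets the overall match succeed at that position.
`re.match` won't scan ahead — the pattern has to work from the very first character.
The match spans [0:2] → 'cc'.
Captured: group 1 = 'cc'.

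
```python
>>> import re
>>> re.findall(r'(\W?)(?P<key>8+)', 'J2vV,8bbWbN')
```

[(',', '8')]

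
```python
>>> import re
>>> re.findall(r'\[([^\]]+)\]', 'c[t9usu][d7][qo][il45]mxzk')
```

['t9usu', 'd7', 'qo', 'il45']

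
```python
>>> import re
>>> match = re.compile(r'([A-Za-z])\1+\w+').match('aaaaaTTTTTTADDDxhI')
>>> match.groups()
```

`\1` has to match the exact text group 1 already captured.
With `match`, the pattern is implicitly anchored at the beginning.
The match spans [0:18] → 'aaaaaTTTTTTADDDxhI'.
Captured: group 1 = 'a'.

('a',)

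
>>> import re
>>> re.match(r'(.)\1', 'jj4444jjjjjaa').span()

(0, 2)

After group 1 captures some text, `\1` only succeeds where that same text appears again.
With `match`, the pattern is implicitly anchored at the beginning.
The match spans [0:2] → 'jj'.
Captured: group 1 = 'j'.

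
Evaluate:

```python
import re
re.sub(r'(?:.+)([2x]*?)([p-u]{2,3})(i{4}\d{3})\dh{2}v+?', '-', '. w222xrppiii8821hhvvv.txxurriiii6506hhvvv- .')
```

'-vv- .'

This matches one or more of any character (non-capturing group); then zero or more of one of [2x] (lazy) (captured); then 2 to 3 of a character in [p-u] (captured); then exactly 4 of the literal 'i', then exactly 3 of a digit (captured); then a digit, then exactly 2 of a literal 'h', then one or more of the literal 'v' (lazy).
`sub` substitutes '-' at each match site.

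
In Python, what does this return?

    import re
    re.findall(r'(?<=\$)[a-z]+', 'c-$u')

['u']

Lookahead/lookbehind check context without consuming it, so the matched span excludes the asserted characters.
`findall` yields the raw match text (1 of them) because the pattern has no groups.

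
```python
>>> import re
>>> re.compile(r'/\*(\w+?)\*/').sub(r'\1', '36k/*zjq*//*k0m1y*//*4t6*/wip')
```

'36kzjqk0m1y4t6wip'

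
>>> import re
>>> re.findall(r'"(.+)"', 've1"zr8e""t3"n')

Walking the string: at [3:13] match '"zr8e""t3"', group 1 = 'zr8e""t3'.
Because there's exactly one group, `findall` drops the full match and keeps group 1 from the one hit.

['zr8e""t3']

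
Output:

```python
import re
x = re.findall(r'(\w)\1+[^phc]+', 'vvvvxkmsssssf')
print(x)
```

`\1` is not a pattern — it's the concrete string captured by group 1, re-applied verbatim.
Walking the string: at [0:13] match 'vvvvxkmsssssf', group 1 = 'v'.
One capturing group, so `findall` returns just the captured substring from the one match — 1 in all.

['v']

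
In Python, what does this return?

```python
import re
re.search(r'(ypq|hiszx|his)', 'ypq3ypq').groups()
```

('ypq',)

The match spans [0:3] → 'ypq'.
Captured: group 1 = 'ypq'.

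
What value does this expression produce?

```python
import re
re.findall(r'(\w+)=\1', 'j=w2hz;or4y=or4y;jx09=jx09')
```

A backreference is literal: `\1` must see the identical characters the first group matched.
`findall` collects group 1 from each match (2 total).

['or4y', 'jx09']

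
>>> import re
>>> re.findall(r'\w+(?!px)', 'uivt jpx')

['uivt', 'jpx']

`(?!…)`/`(?<!…)` only lets a position through if the neighbouring text does NOT match; no characters are consumed.
Walking the string: at [0:4] → 'uivt'; at [5:8] → 'jpx'.
`findall` yields the raw match text (2 of them) because the pattern has no groups.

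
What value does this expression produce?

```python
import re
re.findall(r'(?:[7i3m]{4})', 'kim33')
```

['im33']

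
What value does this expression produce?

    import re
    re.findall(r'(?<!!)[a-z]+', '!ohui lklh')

Because the assertion is negative and zero-width, positions next to the forbidden text are skipped.
No capturing groups, so `findall` returns the 2 full match strings.

['hui', 'lklh']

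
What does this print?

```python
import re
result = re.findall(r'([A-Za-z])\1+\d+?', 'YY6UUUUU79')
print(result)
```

['Y', 'U']

`\1` is not a pattern — it's the concrete string captured by group 1, re-applied verbatim.
Walking the string: at [0:3] match 'YY6', group 1 = 'Y'; at [3:9] match 'UUUUU7', group 1 = 'U'.
`findall` collects group 1 from each match (2 total).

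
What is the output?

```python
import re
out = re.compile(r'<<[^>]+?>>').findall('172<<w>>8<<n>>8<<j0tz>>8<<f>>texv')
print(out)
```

Walking the string: at [3:8] → '<<w>>'; at [9:14] → '<<n>>'; at [15:23] → '<<j0tz>>'; at [24:29] → '<<f>>'.
Since nothing is captured, `findall` lists the 4 matched substrings directly.

['<<w>>', '<<n>>', '<<j0tz>>', '<<f>>']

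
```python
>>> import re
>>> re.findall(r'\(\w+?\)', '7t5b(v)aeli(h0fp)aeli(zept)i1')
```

['(v)', '(h0fp)', '(zept)']

Since nothing is captured, `findall` lists the 3 matched substrings directly.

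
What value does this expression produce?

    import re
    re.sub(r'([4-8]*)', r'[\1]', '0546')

This matches zero or more of a character in [4-8] (captured).
Each match is replaced using the text its own group 1 captured.

'[]0[546][]'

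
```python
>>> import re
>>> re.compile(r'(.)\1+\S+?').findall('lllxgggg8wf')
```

['l', 'g']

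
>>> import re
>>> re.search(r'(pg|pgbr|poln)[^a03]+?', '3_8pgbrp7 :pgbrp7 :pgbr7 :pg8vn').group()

'pgb'

`|` is ordered: at each position the engine commits to the first alternative that works.
The match spans [3:6] → 'pgb'.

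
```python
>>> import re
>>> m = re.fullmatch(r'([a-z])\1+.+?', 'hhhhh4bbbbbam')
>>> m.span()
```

`\1` has to match the exact text group 1 already captured.
`re.fullmatch` requires the pattern to consume the entire string.
The match spans [0:13] → 'hhhhh4bbbbbam'.
Captured: group 1 = 'h'.

(0, 13)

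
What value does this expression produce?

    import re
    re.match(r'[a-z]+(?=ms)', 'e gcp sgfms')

None

The `(?=…)`/`(?<=…)` assertion just peeks at neighbouring text; it doesn't advance the match position.
`re.match` only tries the pattern at the start of the string.
Here the pattern fails at index 0, so the call returns None.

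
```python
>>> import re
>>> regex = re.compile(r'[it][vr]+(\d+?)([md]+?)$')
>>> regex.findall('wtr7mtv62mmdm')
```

[('62', 'mmdm')]

The pattern matches one of [it], then one or more of one of [vr]; then one or more of a digit (lazy) (captured); then one or more of one of [md] (lazy) (captured); then anchored at the end.
Matches: at [5:13] match 'tv62mmdm', groups = ('62', 'mmdm').
`findall` packs the 2 group values into a tuple for every match.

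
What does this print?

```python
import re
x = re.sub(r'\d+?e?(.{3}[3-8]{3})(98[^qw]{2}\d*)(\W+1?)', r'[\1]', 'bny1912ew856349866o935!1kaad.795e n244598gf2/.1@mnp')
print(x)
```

Pattern: one or more of a digit (lazy), then optionally the literal 'e'; then exactly 3 of any character, then exactly 3 of a character in [3-8] (captured); then the literal '98', then exactly 2 of any character except [qw], then zero or more of a digit (captured); then one or more of a non-word character, then optionally a literal '1' (captured).
Matches: at [29:47] → '795e n244598gf2/.1'.
`\1` in the replacement pulls in group 1's text for each match.

bny1912ew856349866o935!1kaad.[ n2445]@mnp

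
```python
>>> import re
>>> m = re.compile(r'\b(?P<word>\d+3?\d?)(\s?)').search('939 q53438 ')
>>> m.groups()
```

('939', ' ')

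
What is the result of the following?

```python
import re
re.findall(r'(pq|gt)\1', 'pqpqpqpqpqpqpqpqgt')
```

After group 1 captures some text, `\1` only succeeds where that same text appears again.
Matches: at [0:4] match 'pqpq', group 1 = 'pq'; at [4:8] match 'pqpq', group 1 = 'pq'; at [8:12] match 'pqpq', group 1 = 'pq'; at [12:16] match 'pqpq', group 1 = 'pq'.
With a single group, `findall` returns only what that group captured — 4 items.

['pq', 'pq', 'pq', 'pq']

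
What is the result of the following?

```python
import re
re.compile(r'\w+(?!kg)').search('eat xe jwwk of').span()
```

The negative lookahead/lookbehind blocks any match where the forbidden context is present.
The match spans [0:3] → 'eat'.

(0, 3)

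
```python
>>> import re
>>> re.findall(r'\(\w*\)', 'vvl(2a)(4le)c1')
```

['(2a)', '(4le)']

Since nothing is captured, `findall` lists the 2 matched substrings directly.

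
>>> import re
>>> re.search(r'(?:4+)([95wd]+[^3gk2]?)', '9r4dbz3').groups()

('db',)

The match spans [2:5] → '4db'.
Captured: group 1 = 'db'.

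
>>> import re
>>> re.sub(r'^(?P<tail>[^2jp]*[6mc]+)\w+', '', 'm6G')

''

Pattern: anchored at the start of the string; then zero or more of any character except [2jp], then one or more of one of [6mc] (captured as 'tail'); then one or more of a word character.
Matches: at [0:3] → 'm6G'.
Every occurrence is swapped for ''.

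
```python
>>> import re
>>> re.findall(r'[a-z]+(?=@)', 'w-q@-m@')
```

['q', 'm']

The lookaround is zero-width — it requires the adjacent text to match without consuming it, so the asserted text isn't part of the match.
With no groups in the pattern, `findall` gives back each whole match — 2 here.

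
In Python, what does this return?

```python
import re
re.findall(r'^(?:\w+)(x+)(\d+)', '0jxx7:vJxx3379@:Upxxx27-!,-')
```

Pattern: anchored at the start of the string; then one or more of a word character (non-capturing group); then one or more of a literal 'x' (captured); then one or more of a digit (captured).
Walking the string: at [0:5] match '0jxx7', groups = ('x', '7').
With 2 capturing groups, `findall` returns a 2-tuple per match.

[('x', '7')]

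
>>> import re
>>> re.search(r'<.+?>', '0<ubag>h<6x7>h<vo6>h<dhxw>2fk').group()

'<ubag>'

A non-greedy quantifier consumes as few characters as it can — just enough that the remainder of the pattern still matches from where it stops; whatever follows it matches normally.
Unlike `match`, `search` isn't anchored — it looks for the pattern anywhere in the string.
The match spans [1:7] → '<ubag>'.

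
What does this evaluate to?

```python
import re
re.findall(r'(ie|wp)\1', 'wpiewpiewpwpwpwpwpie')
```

['wp', 'wp']

The backreference `\1` re-matches whatever the first group consumed, character for character.
Because there's exactly one group, `findall` drops the full match and keeps group 1 from each hit.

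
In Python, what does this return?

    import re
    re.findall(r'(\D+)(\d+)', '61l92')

[('l', '92')]

Multiple groups make `findall` return tuples — one 2-tuple for the one match.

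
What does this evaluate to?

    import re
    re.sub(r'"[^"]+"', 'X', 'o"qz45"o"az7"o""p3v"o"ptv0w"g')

Matches: at [1:7] → '"qz45"'; at [8:13] → '"az7"'; at [15:20] → '"p3v"'; at [21:28] → '"ptv0w"'.
Each match is replaced by 'X'.

'oXoXo"XoXg'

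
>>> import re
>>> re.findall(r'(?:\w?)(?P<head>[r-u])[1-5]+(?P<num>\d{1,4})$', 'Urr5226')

[('r', '6')]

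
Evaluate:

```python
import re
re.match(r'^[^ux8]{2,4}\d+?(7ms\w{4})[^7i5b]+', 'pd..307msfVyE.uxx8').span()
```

This matches anchored at the start of the string; then 2 to 4 of any character except [ux8], then one or more of a digit (lazy); then the literal '7ms', then exactly 4 of a word character (captured); then one or more of any character except [7i5b].
`re.match` won't scan ahead — the pattern has to work from the very first character.
The match spans [0:18] → 'pd..307msfVyE.uxx8'.
Captured: group 1 = '7msfVyE'.

(0, 18)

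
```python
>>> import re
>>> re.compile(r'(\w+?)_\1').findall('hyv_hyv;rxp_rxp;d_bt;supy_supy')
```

['hyv', 'rxp', 'supy']

A backreference is literal: `\1` must see the identical characters the first group matched.
With a single group, `findall` returns only what that group captured — 3 items.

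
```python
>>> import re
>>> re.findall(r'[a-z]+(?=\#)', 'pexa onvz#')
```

Lookahead/lookbehind check context without consuming it, so the matched span excludes the asserted characters.
Matches: at [5:9] → 'onvz'.
With no groups in the pattern, `findall` gives back each whole match — 1 here.

['onvz']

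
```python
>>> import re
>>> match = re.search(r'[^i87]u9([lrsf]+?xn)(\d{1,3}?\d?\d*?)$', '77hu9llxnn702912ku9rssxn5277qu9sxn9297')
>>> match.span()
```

(28, 38)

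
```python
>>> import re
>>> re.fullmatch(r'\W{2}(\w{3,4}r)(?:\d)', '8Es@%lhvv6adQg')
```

None

Pattern: exactly 2 of a non-word character; then 3 to 4 of a word character, then the literal 'r' (captured); then a digit (non-capturing group).
`re.fullmatch` requires the pattern to consume the entire string.
Here the pattern can't cover the whole string, so the call returns None.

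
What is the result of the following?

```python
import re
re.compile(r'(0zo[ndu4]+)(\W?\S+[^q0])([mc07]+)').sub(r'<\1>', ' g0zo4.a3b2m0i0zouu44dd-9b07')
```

' g<0zo4>'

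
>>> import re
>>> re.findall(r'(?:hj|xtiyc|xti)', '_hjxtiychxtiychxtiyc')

['hj', 'xtiyc', 'xtiyc', 'xtiyc']

Alternation isn't longest-match — the leftmost alternative that fits at this position is chosen.
Matches: at [1:3] → 'hj'; at [3:8] → 'xtiyc'; at [9:14] → 'xtiyc'; at [15:20] → 'xtiyc'.
Since nothing is captured, `findall` lists the 4 matched substrings directly.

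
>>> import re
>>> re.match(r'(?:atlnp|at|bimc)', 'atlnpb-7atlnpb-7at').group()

'atlnp'

Alternation isn't longest-match — the leftmost alternative that fits at this position is chosen.
With `match`, the pattern is implicitly anchored at the beginning.
The match spans [0:5] → 'atlnp'.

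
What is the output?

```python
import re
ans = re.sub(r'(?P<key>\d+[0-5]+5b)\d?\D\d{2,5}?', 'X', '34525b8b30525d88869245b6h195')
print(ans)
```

X525dX5

Pattern: one or more of a digit, then one or more of a character in [0-5], then the literal '5b' (captured as 'key'); then optionally a digit, then a non-digit, then 2 to 5 of a digit (lazy).
A non-greedy quantifier consumes as few characters as it can — just enough that the remainder of the pattern still matches from where it stops; whatever follows it matches normally.
Matches: at [0:10] → '34525b8b30'; at [14:27] → '88869245b6h19'.
`sub` substitutes 'X' at each match site.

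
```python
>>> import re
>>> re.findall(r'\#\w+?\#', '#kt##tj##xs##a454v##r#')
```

['#kt#', '#tj#', '#xs#', '#a454v#', '#r#']

Matches: at [0:4] → '#kt#'; at [4:8] → '#tj#'; at [8:12] → '#xs#'; at [12:19] → '#a454v#'; at [19:22] → '#r#'.
No capturing groups, so `findall` returns the 5 full match strings.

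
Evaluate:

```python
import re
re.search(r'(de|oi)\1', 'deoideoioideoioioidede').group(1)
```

`\1` has to match the exact text group 1 already captured.
`search` walks the string left to right and returns the first match it finds.
The match spans [6:10] → 'oioi'.
Captured: group 1 = 'oi'.

'oi'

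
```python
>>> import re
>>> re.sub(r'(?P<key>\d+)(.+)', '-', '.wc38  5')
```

'.wc-'

Pattern: one or more of a digit (captured as 'key'); then one or more of any character (captured).
Every occurrence is swapped for '-'.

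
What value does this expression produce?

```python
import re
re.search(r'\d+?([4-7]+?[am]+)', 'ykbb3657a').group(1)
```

The match spans [4:9] → '3657a'.
Captured: group 1 = '657a'.

'657a'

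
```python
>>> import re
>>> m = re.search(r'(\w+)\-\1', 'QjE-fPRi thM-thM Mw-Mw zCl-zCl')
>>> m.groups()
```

('thM',)

The match spans [9:16] → 'thM-thM'.
Captured: group 1 = 'thM'.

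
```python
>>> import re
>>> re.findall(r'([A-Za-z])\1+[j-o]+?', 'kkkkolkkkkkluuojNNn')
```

A backreference is literal: `\1` must see the identical characters the first group matched.
Because there's exactly one group, `findall` drops the full match and keeps group 1 from each hit.

['k', 'k', 'u', 'N']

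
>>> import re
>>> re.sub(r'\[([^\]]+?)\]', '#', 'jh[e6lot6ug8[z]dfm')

`sub` substitutes '#' at each match site.

'jh#dfm'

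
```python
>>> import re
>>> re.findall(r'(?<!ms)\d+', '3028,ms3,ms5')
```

['3028']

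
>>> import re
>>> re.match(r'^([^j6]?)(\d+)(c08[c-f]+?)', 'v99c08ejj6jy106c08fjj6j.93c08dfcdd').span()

`match` is anchored at position 0; if the pattern doesn't fit there, it returns None.
The match spans [0:7] → 'v99c08e'.

(0, 7)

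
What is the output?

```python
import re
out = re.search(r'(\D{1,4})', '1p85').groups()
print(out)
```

('p',)

Pattern: 1 to 4 of a non-digit (captured).
Unlike `match`, `search` isn't anchored — it looks for the pattern anywhere in the string.
The match spans [1:2] → 'p'.
Captured: group 1 = 'p'.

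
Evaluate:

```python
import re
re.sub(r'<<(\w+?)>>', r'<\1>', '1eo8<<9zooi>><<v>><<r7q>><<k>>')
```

'1eo8<9zooi><v><r7q><k>'

The replacement refers to a captured group, so each match is rewritten using its own captured text.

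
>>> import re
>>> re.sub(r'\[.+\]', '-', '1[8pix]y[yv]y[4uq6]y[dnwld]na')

Matches: at [1:27] → '[8pix]y[yv]y[4uq6]y[dnwld]'.
Each match is replaced by '-'.

'1-na'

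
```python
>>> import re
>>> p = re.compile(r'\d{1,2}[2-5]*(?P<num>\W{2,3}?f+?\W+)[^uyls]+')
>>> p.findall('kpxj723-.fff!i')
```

['-.fff!']

The pattern matches 1 to 2 of a digit, then zero or more of a character in [2-5]; then 2 to 3 of a non-word character (lazy), then one or more of a literal 'f' (lazy), then one or more of a non-word character (captured as 'num'); then one or more of any character except [uyls].
One capturing group, so `findall` returns just the captured substring from the one match — 1 in all.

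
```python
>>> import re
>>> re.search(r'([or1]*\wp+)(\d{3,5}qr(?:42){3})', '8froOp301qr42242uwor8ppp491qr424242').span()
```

Pattern: zero or more of one of [or1], then a word character, then one or more of a literal 'p' (captured); then 3 to 5 of a digit, then the literal 'qr', then the literal '42' repeated 3 times (captured).
`re.search` scans for the first position where the pattern succeeds.
The match spans [18:35] → 'or8ppp491qr424242'.
Captured: group 1 = 'or8ppp', group 2 = '491qr424242'.

(18, 35)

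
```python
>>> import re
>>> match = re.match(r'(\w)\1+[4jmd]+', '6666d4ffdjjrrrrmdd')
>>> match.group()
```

'6666d4'

`\1` is not a pattern — it's the concrete string captured by group 1, re-applied verbatim.
`match` is anchored at position 0; if the pattern doesn't fit there, it returns None.
The match spans [0:6] → '6666d4'.
Captured: group 1 = '6'.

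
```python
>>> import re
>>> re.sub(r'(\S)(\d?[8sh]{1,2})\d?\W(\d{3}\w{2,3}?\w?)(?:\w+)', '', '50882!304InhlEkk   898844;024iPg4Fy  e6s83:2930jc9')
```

'   898844;024iPg4Fy  '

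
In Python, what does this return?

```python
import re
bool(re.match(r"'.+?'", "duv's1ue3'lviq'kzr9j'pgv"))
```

`re.match` only tries the pattern at the start of the string.
Here the pattern fails at index 0, so the call returns None, and `bool(None)` is False.

False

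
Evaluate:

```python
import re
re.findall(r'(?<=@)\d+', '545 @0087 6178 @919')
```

['0087', '919']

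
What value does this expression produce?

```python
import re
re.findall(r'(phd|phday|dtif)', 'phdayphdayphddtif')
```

['phd', 'phd', 'phd', 'dtif']

Alternation isn't longest-match — the leftmost alternative that fits at this position is chosen.
`findall` collects group 1 from each match (4 total).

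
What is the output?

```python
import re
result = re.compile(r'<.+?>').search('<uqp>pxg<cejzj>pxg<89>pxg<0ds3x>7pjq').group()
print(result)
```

<uqp>

A non-greedy quantifier consumes as few characters as it can — just enough that the remainder of the pattern still matches from where it stops; whatever follows it matches normally.
`search` walks the string left to right and returns the first match it finds.
The match spans [0:5] → '<uqp>'.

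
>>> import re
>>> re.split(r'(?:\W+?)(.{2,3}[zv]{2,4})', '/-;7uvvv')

['', ';7uvvv', '']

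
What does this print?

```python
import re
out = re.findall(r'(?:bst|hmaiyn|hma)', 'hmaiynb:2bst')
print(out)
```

`|` is ordered: at each position the engine commits to the first alternative that works.
`findall` yields the raw match text (2 of them) because the pattern has no groups.

['hmaiyn', 'bst']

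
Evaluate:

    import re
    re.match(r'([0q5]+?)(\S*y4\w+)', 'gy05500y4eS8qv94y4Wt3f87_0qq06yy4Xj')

With `match`, the pattern is implicitly anchored at the beginning.
Here position 0 doesn't satisfy it, so the call returns None.

None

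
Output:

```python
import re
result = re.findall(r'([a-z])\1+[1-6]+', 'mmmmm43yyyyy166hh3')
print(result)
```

['m', 'y', 'h']

`\1` has to match the exact text group 1 already captured.
With a single group, `findall` returns only what that group captured — 3 items.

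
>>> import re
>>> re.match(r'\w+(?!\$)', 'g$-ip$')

None

`match` is anchored at position 0; if the pattern doesn't fit there, it returns None.
Here the string doesn't start with a match, so the call returns None.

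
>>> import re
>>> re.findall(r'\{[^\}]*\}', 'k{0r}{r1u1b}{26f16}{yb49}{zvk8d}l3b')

['{0r}', '{r1u1b}', '{26f16}', '{yb49}', '{zvk8d}']

No capturing groups, so `findall` returns the 5 full match strings.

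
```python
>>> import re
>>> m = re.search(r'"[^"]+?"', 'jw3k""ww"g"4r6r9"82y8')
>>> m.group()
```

The match spans [5:9] → '"ww"'.

'"ww"'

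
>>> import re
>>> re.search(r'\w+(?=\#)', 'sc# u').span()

(0, 2)

The lookaround is zero-width — it requires the adjacent text to match without consuming it, so the asserted text isn't part of the match.
The match spans [0:2] → 'sc'.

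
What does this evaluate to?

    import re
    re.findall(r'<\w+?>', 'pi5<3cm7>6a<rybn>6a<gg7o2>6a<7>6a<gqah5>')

Scanning left to right: at [3:9] → '<3cm7>'; at [11:17] → '<rybn>'; at [19:26] → '<gg7o2>'; at [28:31] → '<7>'; at [33:40] → '<gqah5>'.
No capturing groups, so `findall` returns the 5 full match strings.

['<3cm7>', '<rybn>', '<gg7o2>', '<7>', '<gqah5>']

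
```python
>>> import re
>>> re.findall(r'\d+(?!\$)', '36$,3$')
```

['3']

The negative lookaround is zero-width — it rules out positions where the adjacent text would match, without consuming anything.
Scanning left to right: at [0:1] → '3'.
Since nothing is captured, `findall` lists the 1 matched substring directly.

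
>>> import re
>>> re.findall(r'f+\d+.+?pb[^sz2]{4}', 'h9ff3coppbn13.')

['ff3coppbn13.']

With no groups in the pattern, `findall` gives back each whole match — 1 here.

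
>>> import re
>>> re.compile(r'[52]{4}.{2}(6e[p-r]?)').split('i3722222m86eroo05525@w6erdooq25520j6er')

This matches exactly 4 of one of [52], then exactly 2 of any character; then the literal '6e', then optionally a character in [p-r] (captured).
The group in the pattern means `split` returns the separators' captures alongside the pieces.

['i372', '6er', 'oo0', '6er', 'dooq', '6er', '']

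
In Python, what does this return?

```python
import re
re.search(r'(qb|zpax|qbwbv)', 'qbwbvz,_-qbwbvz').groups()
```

('qb',)

The regex engine tests alternatives in the order written; an earlier branch that matches wins even if a later one would match more.
`search` walks the string left to right and returns the first match it finds.
The match spans [0:2] → 'qb'.
Captured: group 1 = 'qb'.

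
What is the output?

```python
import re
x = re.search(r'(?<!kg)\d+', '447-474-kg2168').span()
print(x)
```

(0, 3)

Because the assertion is negative and zero-width, positions next to the forbidden text are skipped.
`search` walks the string left to right and returns the first match it finds.
The match spans [0:3] → '447'.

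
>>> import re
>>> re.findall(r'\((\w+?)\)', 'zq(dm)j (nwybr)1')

['dm', 'nwybr']

One capturing group, so `findall` returns just the captured substring from each match — 2 in all.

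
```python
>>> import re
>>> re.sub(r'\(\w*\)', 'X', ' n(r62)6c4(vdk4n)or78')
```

Matches: at [2:7] → '(r62)'; at [10:17] → '(vdk4n)'.
Each match is replaced by 'X'.

' nX6c4Xor78'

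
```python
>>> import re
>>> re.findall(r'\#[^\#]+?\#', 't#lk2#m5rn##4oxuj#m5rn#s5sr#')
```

`findall` yields the raw match text (3 of them) because the pattern has no groups.

['#lk2#', '#4oxuj#', '#s5sr#']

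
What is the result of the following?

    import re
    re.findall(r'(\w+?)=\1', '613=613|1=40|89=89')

['613', '89']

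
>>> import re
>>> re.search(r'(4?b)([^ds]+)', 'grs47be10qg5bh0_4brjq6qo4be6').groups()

This matches optionally a literal '4', then the literal 'b' (captured); then one or more of any character except [ds] (captured).
`re.search` scans for the first position where the pattern succeeds.
The match spans [5:28] → 'be10qg5bh0_4brjq6qo4be6'.
Captured: group 1 = 'b', group 2 = 'e10qg5bh0_4brjq6qo4be6'.

('b', 'e10qg5bh0_4brjq6qo4be6')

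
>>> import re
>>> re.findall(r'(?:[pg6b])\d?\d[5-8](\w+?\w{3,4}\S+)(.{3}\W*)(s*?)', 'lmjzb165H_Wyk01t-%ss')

[('H_Wyk01t-', '%ss', '')]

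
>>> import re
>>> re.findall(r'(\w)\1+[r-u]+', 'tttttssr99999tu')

`\1` is not a pattern — it's the concrete string captured by group 1, re-applied verbatim.
`findall` collects group 1 from each match (2 total).

['t', '9']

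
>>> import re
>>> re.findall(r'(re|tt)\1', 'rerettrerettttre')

`\1` is not a pattern — it's the concrete string captured by group 1, re-applied verbatim.
Walking the string: at [0:4] match 'rere', group 1 = 're'; at [6:10] match 'rere', group 1 = 're'; at [10:14] match 'tttt', group 1 = 'tt'.
With a single group, `findall` returns only what that group captured — 3 items.

['re', 're', 'tt']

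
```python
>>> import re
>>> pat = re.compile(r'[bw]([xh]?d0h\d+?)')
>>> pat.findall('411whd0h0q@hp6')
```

The pattern matches one of [bw]; then optionally one of [xh], then the literal 'd0h', then one or more of a digit (lazy) (captured).
Walking the string: at [3:9] match 'whd0h0', group 1 = 'hd0h0'.
Because there's exactly one group, `findall` drops the full match and keeps group 1 from the one hit.

['hd0h0']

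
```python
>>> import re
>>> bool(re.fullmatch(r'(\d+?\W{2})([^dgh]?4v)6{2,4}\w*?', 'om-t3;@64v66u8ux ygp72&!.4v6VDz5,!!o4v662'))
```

`re.fullmatch` requires the pattern to consume the entire string.
Here there's no way to consume every character, so the call returns None, and `bool(None)` is False.

False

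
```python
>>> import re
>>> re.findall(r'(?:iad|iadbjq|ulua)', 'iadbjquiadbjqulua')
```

Alternation tries branches left to right and keeps the first one that lets the overall match succeed at that position.
Scanning left to right: at [0:3] → 'iad'; at [7:10] → 'iad'; at [13:17] → 'ulua'.
With no groups in the pattern, `findall` gives back each whole match — 3 here.

['iad', 'iad', 'ulua']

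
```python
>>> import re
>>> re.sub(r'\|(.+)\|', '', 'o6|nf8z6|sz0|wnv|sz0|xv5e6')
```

`sub` substitutes '' at each match site.

'o6xv5e6'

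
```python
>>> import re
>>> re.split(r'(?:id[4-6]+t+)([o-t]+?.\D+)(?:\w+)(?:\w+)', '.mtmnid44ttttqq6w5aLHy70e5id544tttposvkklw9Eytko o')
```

The pattern matches the literal 'id', then one or more of a character in [4-6], then one or more of the literal 't' (non-capturing group); then one or more of a character in [o-t] (lazy), then any character, then one or more of a non-digit (captured); then one or more of a word character (non-capturing group); then one or more of a word character (non-capturing group).
Matches to split on: at [5:48] → 'id44ttttqq6w5aLHy70e5id544tttposvkklw9Eytko'.
Because the pattern has a capturing group, `split` also inserts each captured text between the pieces.

['.mtmn', 'qq6w', ' o']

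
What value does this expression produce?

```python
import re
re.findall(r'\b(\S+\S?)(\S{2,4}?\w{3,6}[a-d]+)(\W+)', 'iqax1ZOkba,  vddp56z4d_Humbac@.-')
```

Multiple groups make `findall` return tuples — one 3-tuple for each match.

[('iqax', '1ZOkba', ',  '), ('vddp56z4d_', 'Humbac', '@.-')]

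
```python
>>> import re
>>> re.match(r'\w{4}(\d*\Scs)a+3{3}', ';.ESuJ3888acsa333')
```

This matches exactly 4 of a word character; then zero or more of a digit, then a non-whitespace character, then the literal 'cs' (captured); then one or more of the literal 'a', then exactly 3 of a literal '3'.
`re.match` won't scan ahead — the pattern has to work from the very first character.
Here the string doesn't start with a match, so the call returns None.

None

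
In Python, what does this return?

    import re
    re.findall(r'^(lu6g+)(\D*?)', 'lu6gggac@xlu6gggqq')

[('lu6ggg', '')]

The pattern matches anchored at the start of the string; then the literal 'lu6', then one or more of a literal 'g' (captured); then zero or more of a non-digit (lazy) (captured).
Scanning left to right: at [0:6] match 'lu6ggg', groups = ('lu6ggg', '').
Multiple groups make `findall` return tuples — one 2-tuple for the one match.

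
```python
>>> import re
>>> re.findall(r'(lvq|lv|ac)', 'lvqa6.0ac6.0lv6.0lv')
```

The regex engine tests alternatives in the order written; an earlier branch that matches wins even if a later one would match more.
`findall` collects group 1 from each match (4 total).

['lvq', 'ac', 'lv', 'lv']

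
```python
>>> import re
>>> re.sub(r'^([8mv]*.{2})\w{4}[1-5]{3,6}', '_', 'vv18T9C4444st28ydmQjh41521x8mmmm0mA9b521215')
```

'_st28ydmQjh41521x8mmmm0mA9b521215'

This matches anchored at the start of the string; then zero or more of one of [8mv], then exactly 2 of any character (captured); then exactly 4 of a word character, then 3 to 6 of a character in [1-5].
`sub` substitutes '_' at each match site.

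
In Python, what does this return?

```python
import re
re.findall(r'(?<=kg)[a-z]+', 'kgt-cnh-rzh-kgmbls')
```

The positive lookaround only admits positions where the adjacent text matches; those characters stay outside the span.
`findall` yields the raw match text (2 of them) because the pattern has no groups.

['t', 'mbls']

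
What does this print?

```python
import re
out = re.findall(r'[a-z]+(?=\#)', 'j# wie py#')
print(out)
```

['j', 'py']

The positive lookaround only admits positions where the adjacent text matches; those characters stay outside the span.
Scanning left to right: at [0:1] → 'j'; at [7:9] → 'py'.
With no groups in the pattern, `findall` gives back each whole match — 2 here.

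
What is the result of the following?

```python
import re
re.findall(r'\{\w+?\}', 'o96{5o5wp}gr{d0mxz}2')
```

Walking the string: at [3:10] → '{5o5wp}'; at [12:19] → '{d0mxz}'.
With no groups in the pattern, `findall` gives back each whole match — 2 here.

['{5o5wp}', '{d0mxz}']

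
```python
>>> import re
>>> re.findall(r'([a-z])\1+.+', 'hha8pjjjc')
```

['h']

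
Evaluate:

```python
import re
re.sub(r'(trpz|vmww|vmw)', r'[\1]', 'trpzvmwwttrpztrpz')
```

'[trpz][vmww]t[trpz][trpz]'

Alternation tries branches left to right and keeps the first one that lets the overall match succeed at that position.
The replacement refers to a captured group, so each match is rewritten using its own captured text.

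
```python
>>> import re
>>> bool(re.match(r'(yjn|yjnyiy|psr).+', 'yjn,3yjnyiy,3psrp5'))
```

True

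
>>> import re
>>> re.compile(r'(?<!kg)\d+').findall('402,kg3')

['402']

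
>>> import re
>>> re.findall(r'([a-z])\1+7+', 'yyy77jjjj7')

`\1` is not a pattern — it's the concrete string captured by group 1, re-applied verbatim.
Scanning left to right: at [0:5] match 'yyy77', group 1 = 'y'; at [5:10] match 'jjjj7', group 1 = 'j'.
`findall` collects group 1 from each match (2 total).

['y', 'j']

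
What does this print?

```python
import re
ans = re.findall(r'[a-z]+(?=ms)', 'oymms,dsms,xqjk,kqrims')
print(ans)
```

The lookaround is zero-width — it requires the adjacent text to match without consuming it, so the asserted text isn't part of the match.
With no groups in the pattern, `findall` gives back each whole match — 3 here.

['oym', 'ds', 'kqri']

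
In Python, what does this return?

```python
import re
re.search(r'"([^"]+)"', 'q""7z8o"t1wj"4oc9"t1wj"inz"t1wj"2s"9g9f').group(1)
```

'7z8o'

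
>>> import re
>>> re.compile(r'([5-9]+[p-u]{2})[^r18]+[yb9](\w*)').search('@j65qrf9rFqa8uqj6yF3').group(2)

'rFqa8uqj6yF3'

The match spans [2:20] → '65qrf9rFqa8uqj6yF3'.
Captured: group 1 = '65qr', group 2 = 'rFqa8uqj6yF3'.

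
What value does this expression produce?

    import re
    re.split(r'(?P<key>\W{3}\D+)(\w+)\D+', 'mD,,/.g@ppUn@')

['mD', ',,/.g@ppU', 'n', '']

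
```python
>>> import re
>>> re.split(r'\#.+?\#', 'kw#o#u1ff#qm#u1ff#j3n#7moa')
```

['kw', 'u1ff', 'u1ff', '7moa']

Lazy quantifiers expand one character at a time until the remainder of the pattern can match.
Matches to split on: at [2:5] → '#o#'; at [9:13] → '#qm#'; at [17:22] → '#j3n#'.
Each match becomes a cut point; 4 segments remain.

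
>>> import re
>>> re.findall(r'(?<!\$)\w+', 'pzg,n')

Because the assertion is negative and zero-width, positions next to the forbidden text are skipped.
Walking the string: at [0:3] → 'pzg'; at [4:5] → 'n'.
With no groups in the pattern, `findall` gives back each whole match — 2 here.

['pzg', 'n']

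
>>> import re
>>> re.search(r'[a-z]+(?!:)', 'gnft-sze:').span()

(0, 4)

The negative lookahead/lookbehind blocks any match where the forbidden context is present.
`re.search` tries every starting position until one works.
The match spans [0:4] → 'gnft'.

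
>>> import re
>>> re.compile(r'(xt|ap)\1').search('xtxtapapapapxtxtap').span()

`\1` has to match the exact text group 1 already captured.
`search` walks the string left to right and returns the first match it finds.
The match spans [0:4] → 'xtxt'.
Captured: group 1 = 'xt'.

(0, 4)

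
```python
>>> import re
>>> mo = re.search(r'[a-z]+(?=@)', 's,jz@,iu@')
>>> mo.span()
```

(2, 4)

The lookaround is zero-width — it requires the adjacent text to match without consuming it, so the asserted text isn't part of the match.
`search` walks the string left to right and returns the first match it finds.
The match spans [2:4] → 'jz'.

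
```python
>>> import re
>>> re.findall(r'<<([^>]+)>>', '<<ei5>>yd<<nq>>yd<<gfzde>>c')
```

['ei5', 'nq', 'gfzde']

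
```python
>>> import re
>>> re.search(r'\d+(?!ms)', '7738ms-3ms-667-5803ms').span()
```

The negative lookahead/lookbehind blocks any match where the forbidden context is present.
The match spans [0:3] → '773'.

(0, 3)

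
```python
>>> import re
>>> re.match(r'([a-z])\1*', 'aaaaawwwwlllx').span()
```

(0, 5)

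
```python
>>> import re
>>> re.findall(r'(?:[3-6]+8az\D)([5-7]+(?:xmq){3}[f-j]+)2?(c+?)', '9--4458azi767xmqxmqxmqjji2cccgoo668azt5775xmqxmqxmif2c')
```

[('767xmqxmqxmqjji', 'c')]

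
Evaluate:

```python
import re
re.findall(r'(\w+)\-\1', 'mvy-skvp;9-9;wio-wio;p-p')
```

The backreference `\1` re-matches whatever the first group consumed, character for character.
Matches: at [9:12] match '9-9', group 1 = '9'; at [13:20] match 'wio-wio', group 1 = 'wio'; at [21:24] match 'p-p', group 1 = 'p'.
Because there's exactly one group, `findall` drops the full match and keeps group 1 from each hit.

['9', 'wio', 'p']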